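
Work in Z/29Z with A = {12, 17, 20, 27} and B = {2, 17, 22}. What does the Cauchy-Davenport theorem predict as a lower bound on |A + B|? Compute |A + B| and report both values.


Cauchy-Davenport: |A + B| ≥ min(p, |A| + |B| - 1) for A, B nonempty in Z/pZ.
|A| = 4, |B| = 3, p = 29.
CD lower bound = min(29, 4 + 3 - 1) = min(29, 6) = 6.
Compute A + B mod 29 directly:
a = 12: 12+2=14, 12+17=0, 12+22=5
a = 17: 17+2=19, 17+17=5, 17+22=10
a = 20: 20+2=22, 20+17=8, 20+22=13
a = 27: 27+2=0, 27+17=15, 27+22=20
A + B = {0, 5, 8, 10, 13, 14, 15, 19, 20, 22}, so |A + B| = 10.
Verify: 10 ≥ 6? Yes ✓.

CD lower bound = 6, actual |A + B| = 10.


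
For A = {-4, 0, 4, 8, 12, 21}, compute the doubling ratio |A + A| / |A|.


|A| = 6.
Compute A + A by enumerating all 36 pairs.
A + A = {-8, -4, 0, 4, 8, 12, 16, 17, 20, 21, 24, 25, 29, 33, 42}, so |A + A| = 15.
K = |A + A| / |A| = 15/6 = 5/2 ≈ 2.5000.
Reference: AP of size 6 gives K = 11/6 ≈ 1.8333; a fully generic set of size 6 gives K ≈ 3.5000.

|A| = 6, |A + A| = 15, K = 15/6 = 5/2.


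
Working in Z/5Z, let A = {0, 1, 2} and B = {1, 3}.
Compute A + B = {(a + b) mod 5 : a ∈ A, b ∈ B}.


Work in Z/5Z: reduce every sum a + b modulo 5.
Enumerate all 6 pairs:
a = 0: 0+1=1, 0+3=3
a = 1: 1+1=2, 1+3=4
a = 2: 2+1=3, 2+3=0
Distinct residues collected: {0, 1, 2, 3, 4}
|A + B| = 5 (out of 5 total residues).

A + B = {0, 1, 2, 3, 4}


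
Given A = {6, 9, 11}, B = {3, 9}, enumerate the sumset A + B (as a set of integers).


A + B = {a + b : a ∈ A, b ∈ B}.
Enumerate all |A|·|B| = 3·2 = 6 pairs (a, b) and collect distinct sums.
a = 6: 6+3=9, 6+9=15
a = 9: 9+3=12, 9+9=18
a = 11: 11+3=14, 11+9=20
Collecting distinct sums: A + B = {9, 12, 14, 15, 18, 20}
|A + B| = 6

A + B = {9, 12, 14, 15, 18, 20}


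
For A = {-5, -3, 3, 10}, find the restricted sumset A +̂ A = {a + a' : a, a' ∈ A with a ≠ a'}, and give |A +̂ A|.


Restricted sumset: A +̂ A = {a + a' : a ∈ A, a' ∈ A, a ≠ a'}.
Equivalently, take A + A and drop any sum 2a that is achievable ONLY as a + a for a ∈ A (i.e. sums representable only with equal summands).
Enumerate pairs (a, a') with a < a' (symmetric, so each unordered pair gives one sum; this covers all a ≠ a'):
  -5 + -3 = -8
  -5 + 3 = -2
  -5 + 10 = 5
  -3 + 3 = 0
  -3 + 10 = 7
  3 + 10 = 13
Collected distinct sums: {-8, -2, 0, 5, 7, 13}
|A +̂ A| = 6
(Reference bound: |A +̂ A| ≥ 2|A| - 3 for |A| ≥ 2, with |A| = 4 giving ≥ 5.)

|A +̂ A| = 6


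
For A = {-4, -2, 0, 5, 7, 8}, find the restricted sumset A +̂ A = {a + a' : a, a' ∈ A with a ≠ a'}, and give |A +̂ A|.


Restricted sumset: A +̂ A = {a + a' : a ∈ A, a' ∈ A, a ≠ a'}.
Equivalently, take A + A and drop any sum 2a that is achievable ONLY as a + a for a ∈ A (i.e. sums representable only with equal summands).
Enumerate pairs (a, a') with a < a' (symmetric, so each unordered pair gives one sum; this covers all a ≠ a'):
  -4 + -2 = -6
  -4 + 0 = -4
  -4 + 5 = 1
  -4 + 7 = 3
  -4 + 8 = 4
  -2 + 0 = -2
  -2 + 5 = 3
  -2 + 7 = 5
  -2 + 8 = 6
  0 + 5 = 5
  0 + 7 = 7
  0 + 8 = 8
  5 + 7 = 12
  5 + 8 = 13
  7 + 8 = 15
Collected distinct sums: {-6, -4, -2, 1, 3, 4, 5, 6, 7, 8, 12, 13, 15}
|A +̂ A| = 13
(Reference bound: |A +̂ A| ≥ 2|A| - 3 for |A| ≥ 2, with |A| = 6 giving ≥ 9.)

|A +̂ A| = 13


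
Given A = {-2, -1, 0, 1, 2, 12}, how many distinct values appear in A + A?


A + A = {a + a' : a, a' ∈ A}; |A| = 6.
General bounds: 2|A| - 1 ≤ |A + A| ≤ |A|(|A|+1)/2, i.e. 11 ≤ |A + A| ≤ 21.
Lower bound 2|A|-1 is attained iff A is an arithmetic progression.
Enumerate sums a + a' for a ≤ a' (symmetric, so this suffices):
a = -2: -2+-2=-4, -2+-1=-3, -2+0=-2, -2+1=-1, -2+2=0, -2+12=10
a = -1: -1+-1=-2, -1+0=-1, -1+1=0, -1+2=1, -1+12=11
a = 0: 0+0=0, 0+1=1, 0+2=2, 0+12=12
a = 1: 1+1=2, 1+2=3, 1+12=13
a = 2: 2+2=4, 2+12=14
a = 12: 12+12=24
Distinct sums: {-4, -3, -2, -1, 0, 1, 2, 3, 4, 10, 11, 12, 13, 14, 24}
|A + A| = 15

|A + A| = 15


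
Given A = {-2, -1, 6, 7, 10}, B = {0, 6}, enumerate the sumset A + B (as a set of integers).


A + B = {a + b : a ∈ A, b ∈ B}.
Enumerate all |A|·|B| = 5·2 = 10 pairs (a, b) and collect distinct sums.
a = -2: -2+0=-2, -2+6=4
a = -1: -1+0=-1, -1+6=5
a = 6: 6+0=6, 6+6=12
a = 7: 7+0=7, 7+6=13
a = 10: 10+0=10, 10+6=16
Collecting distinct sums: A + B = {-2, -1, 4, 5, 6, 7, 10, 12, 13, 16}
|A + B| = 10

A + B = {-2, -1, 4, 5, 6, 7, 10, 12, 13, 16}


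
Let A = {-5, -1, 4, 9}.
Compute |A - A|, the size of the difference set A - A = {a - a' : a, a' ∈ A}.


A - A = {a - a' : a, a' ∈ A}; |A| = 4.
Bounds: 2|A|-1 ≤ |A - A| ≤ |A|² - |A| + 1, i.e. 7 ≤ |A - A| ≤ 13.
Note: 0 ∈ A - A always (from a - a). The set is symmetric: if d ∈ A - A then -d ∈ A - A.
Enumerate nonzero differences d = a - a' with a > a' (then include -d):
Positive differences: {4, 5, 9, 10, 14}
Full difference set: {0} ∪ (positive diffs) ∪ (negative diffs).
|A - A| = 1 + 2·5 = 11 (matches direct enumeration: 11).

|A - A| = 11


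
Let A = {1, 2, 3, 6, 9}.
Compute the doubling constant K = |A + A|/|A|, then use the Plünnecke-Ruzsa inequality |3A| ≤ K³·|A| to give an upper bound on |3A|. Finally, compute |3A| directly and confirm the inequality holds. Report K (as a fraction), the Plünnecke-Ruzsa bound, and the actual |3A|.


|A| = 5.
Step 1: Compute A + A by enumerating all 25 pairs.
A + A = {2, 3, 4, 5, 6, 7, 8, 9, 10, 11, 12, 15, 18}, so |A + A| = 13.
Step 2: Doubling constant K = |A + A|/|A| = 13/5 = 13/5 ≈ 2.6000.
Step 3: Plünnecke-Ruzsa gives |3A| ≤ K³·|A| = (2.6000)³ · 5 ≈ 87.8800.
Step 4: Compute 3A = A + A + A directly by enumerating all triples (a,b,c) ∈ A³; |3A| = 21.
Step 5: Check 21 ≤ 87.8800? Yes ✓.

K = 13/5, Plünnecke-Ruzsa bound K³|A| ≈ 87.8800, |3A| = 21, inequality holds.


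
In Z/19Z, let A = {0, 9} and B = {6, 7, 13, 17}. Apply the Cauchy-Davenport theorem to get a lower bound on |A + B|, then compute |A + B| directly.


Cauchy-Davenport: |A + B| ≥ min(p, |A| + |B| - 1) for A, B nonempty in Z/pZ.
|A| = 2, |B| = 4, p = 19.
CD lower bound = min(19, 2 + 4 - 1) = min(19, 5) = 5.
Compute A + B mod 19 directly:
a = 0: 0+6=6, 0+7=7, 0+13=13, 0+17=17
a = 9: 9+6=15, 9+7=16, 9+13=3, 9+17=7
A + B = {3, 6, 7, 13, 15, 16, 17}, so |A + B| = 7.
Verify: 7 ≥ 5? Yes ✓.

CD lower bound = 5, actual |A + B| = 7.


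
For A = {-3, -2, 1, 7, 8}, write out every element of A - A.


A - A = {a - a' : a, a' ∈ A}.
Compute a - a' for each ordered pair (a, a'):
a = -3: -3--3=0, -3--2=-1, -3-1=-4, -3-7=-10, -3-8=-11
a = -2: -2--3=1, -2--2=0, -2-1=-3, -2-7=-9, -2-8=-10
a = 1: 1--3=4, 1--2=3, 1-1=0, 1-7=-6, 1-8=-7
a = 7: 7--3=10, 7--2=9, 7-1=6, 7-7=0, 7-8=-1
a = 8: 8--3=11, 8--2=10, 8-1=7, 8-7=1, 8-8=0
Collecting distinct values (and noting 0 appears from a-a):
A - A = {-11, -10, -9, -7, -6, -4, -3, -1, 0, 1, 3, 4, 6, 7, 9, 10, 11}
|A - A| = 17

A - A = {-11, -10, -9, -7, -6, -4, -3, -1, 0, 1, 3, 4, 6, 7, 9, 10, 11}


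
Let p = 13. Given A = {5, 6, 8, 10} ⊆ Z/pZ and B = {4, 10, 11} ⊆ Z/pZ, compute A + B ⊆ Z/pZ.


Work in Z/13Z: reduce every sum a + b modulo 13.
Enumerate all 12 pairs:
a = 5: 5+4=9, 5+10=2, 5+11=3
a = 6: 6+4=10, 6+10=3, 6+11=4
a = 8: 8+4=12, 8+10=5, 8+11=6
a = 10: 10+4=1, 10+10=7, 10+11=8
Distinct residues collected: {1, 2, 3, 4, 5, 6, 7, 8, 9, 10, 12}
|A + B| = 11 (out of 13 total residues).

A + B = {1, 2, 3, 4, 5, 6, 7, 8, 9, 10, 12}


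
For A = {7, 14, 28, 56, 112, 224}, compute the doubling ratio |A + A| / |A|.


|A| = 6.
Compute A + A by enumerating all 36 pairs.
A + A = {14, 21, 28, 35, 42, 56, 63, 70, 84, 112, 119, 126, 140, 168, 224, 231, 238, 252, 280, 336, 448}, so |A + A| = 21.
K = |A + A| / |A| = 21/6 = 7/2 ≈ 3.5000.
Reference: AP of size 6 gives K = 11/6 ≈ 1.8333; a fully generic set of size 6 gives K ≈ 3.5000.

|A| = 6, |A + A| = 21, K = 21/6 = 7/2.


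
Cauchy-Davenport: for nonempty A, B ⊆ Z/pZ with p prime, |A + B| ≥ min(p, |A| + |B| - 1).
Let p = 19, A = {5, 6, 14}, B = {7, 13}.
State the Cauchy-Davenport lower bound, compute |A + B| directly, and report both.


Cauchy-Davenport: |A + B| ≥ min(p, |A| + |B| - 1) for A, B nonempty in Z/pZ.
|A| = 3, |B| = 2, p = 19.
CD lower bound = min(19, 3 + 2 - 1) = min(19, 4) = 4.
Compute A + B mod 19 directly:
a = 5: 5+7=12, 5+13=18
a = 6: 6+7=13, 6+13=0
a = 14: 14+7=2, 14+13=8
A + B = {0, 2, 8, 12, 13, 18}, so |A + B| = 6.
Verify: 6 ≥ 4? Yes ✓.

CD lower bound = 4, actual |A + B| = 6.


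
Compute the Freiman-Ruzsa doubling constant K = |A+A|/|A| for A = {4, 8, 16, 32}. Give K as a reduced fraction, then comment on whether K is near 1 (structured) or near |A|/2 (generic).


|A| = 4.
Compute A + A by enumerating all 16 pairs.
A + A = {8, 12, 16, 20, 24, 32, 36, 40, 48, 64}, so |A + A| = 10.
K = |A + A| / |A| = 10/4 = 5/2 ≈ 2.5000.
Reference: AP of size 4 gives K = 7/4 ≈ 1.7500; a fully generic set of size 4 gives K ≈ 2.5000.

|A| = 4, |A + A| = 10, K = 10/4 = 5/2.


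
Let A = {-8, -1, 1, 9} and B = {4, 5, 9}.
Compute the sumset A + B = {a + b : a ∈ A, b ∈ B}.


A + B = {a + b : a ∈ A, b ∈ B}.
Enumerate all |A|·|B| = 4·3 = 12 pairs (a, b) and collect distinct sums.
a = -8: -8+4=-4, -8+5=-3, -8+9=1
a = -1: -1+4=3, -1+5=4, -1+9=8
a = 1: 1+4=5, 1+5=6, 1+9=10
a = 9: 9+4=13, 9+5=14, 9+9=18
Collecting distinct sums: A + B = {-4, -3, 1, 3, 4, 5, 6, 8, 10, 13, 14, 18}
|A + B| = 12

A + B = {-4, -3, 1, 3, 4, 5, 6, 8, 10, 13, 14, 18}


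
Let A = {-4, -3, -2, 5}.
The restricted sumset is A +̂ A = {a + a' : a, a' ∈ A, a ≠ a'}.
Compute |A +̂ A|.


Restricted sumset: A +̂ A = {a + a' : a ∈ A, a' ∈ A, a ≠ a'}.
Equivalently, take A + A and drop any sum 2a that is achievable ONLY as a + a for a ∈ A (i.e. sums representable only with equal summands).
Enumerate pairs (a, a') with a < a' (symmetric, so each unordered pair gives one sum; this covers all a ≠ a'):
  -4 + -3 = -7
  -4 + -2 = -6
  -4 + 5 = 1
  -3 + -2 = -5
  -3 + 5 = 2
  -2 + 5 = 3
Collected distinct sums: {-7, -6, -5, 1, 2, 3}
|A +̂ A| = 6
(Reference bound: |A +̂ A| ≥ 2|A| - 3 for |A| ≥ 2, with |A| = 4 giving ≥ 5.)

|A +̂ A| = 6


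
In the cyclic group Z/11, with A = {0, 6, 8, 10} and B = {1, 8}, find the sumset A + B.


Work in Z/11Z: reduce every sum a + b modulo 11.
Enumerate all 8 pairs:
a = 0: 0+1=1, 0+8=8
a = 6: 6+1=7, 6+8=3
a = 8: 8+1=9, 8+8=5
a = 10: 10+1=0, 10+8=7
Distinct residues collected: {0, 1, 3, 5, 7, 8, 9}
|A + B| = 7 (out of 11 total residues).

A + B = {0, 1, 3, 5, 7, 8, 9}


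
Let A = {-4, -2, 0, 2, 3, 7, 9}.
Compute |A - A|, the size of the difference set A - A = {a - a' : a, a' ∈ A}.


A - A = {a - a' : a, a' ∈ A}; |A| = 7.
Bounds: 2|A|-1 ≤ |A - A| ≤ |A|² - |A| + 1, i.e. 13 ≤ |A - A| ≤ 43.
Note: 0 ∈ A - A always (from a - a). The set is symmetric: if d ∈ A - A then -d ∈ A - A.
Enumerate nonzero differences d = a - a' with a > a' (then include -d):
Positive differences: {1, 2, 3, 4, 5, 6, 7, 9, 11, 13}
Full difference set: {0} ∪ (positive diffs) ∪ (negative diffs).
|A - A| = 1 + 2·10 = 21 (matches direct enumeration: 21).

|A - A| = 21


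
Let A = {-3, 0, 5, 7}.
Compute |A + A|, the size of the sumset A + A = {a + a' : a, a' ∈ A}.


A + A = {a + a' : a, a' ∈ A}; |A| = 4.
General bounds: 2|A| - 1 ≤ |A + A| ≤ |A|(|A|+1)/2, i.e. 7 ≤ |A + A| ≤ 10.
Lower bound 2|A|-1 is attained iff A is an arithmetic progression.
Enumerate sums a + a' for a ≤ a' (symmetric, so this suffices):
a = -3: -3+-3=-6, -3+0=-3, -3+5=2, -3+7=4
a = 0: 0+0=0, 0+5=5, 0+7=7
a = 5: 5+5=10, 5+7=12
a = 7: 7+7=14
Distinct sums: {-6, -3, 0, 2, 4, 5, 7, 10, 12, 14}
|A + A| = 10

|A + A| = 10


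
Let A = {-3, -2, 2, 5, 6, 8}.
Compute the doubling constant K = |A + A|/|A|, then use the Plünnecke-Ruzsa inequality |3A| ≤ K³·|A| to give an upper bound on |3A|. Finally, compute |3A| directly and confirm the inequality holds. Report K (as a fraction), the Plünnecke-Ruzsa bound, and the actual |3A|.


|A| = 6.
Step 1: Compute A + A by enumerating all 36 pairs.
A + A = {-6, -5, -4, -1, 0, 2, 3, 4, 5, 6, 7, 8, 10, 11, 12, 13, 14, 16}, so |A + A| = 18.
Step 2: Doubling constant K = |A + A|/|A| = 18/6 = 18/6 ≈ 3.0000.
Step 3: Plünnecke-Ruzsa gives |3A| ≤ K³·|A| = (3.0000)³ · 6 ≈ 162.0000.
Step 4: Compute 3A = A + A + A directly by enumerating all triples (a,b,c) ∈ A³; |3A| = 32.
Step 5: Check 32 ≤ 162.0000? Yes ✓.

K = 18/6, Plünnecke-Ruzsa bound K³|A| ≈ 162.0000, |3A| = 32, inequality holds.


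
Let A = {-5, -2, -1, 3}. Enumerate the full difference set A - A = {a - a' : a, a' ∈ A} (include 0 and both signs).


A - A = {a - a' : a, a' ∈ A}.
Compute a - a' for each ordered pair (a, a'):
a = -5: -5--5=0, -5--2=-3, -5--1=-4, -5-3=-8
a = -2: -2--5=3, -2--2=0, -2--1=-1, -2-3=-5
a = -1: -1--5=4, -1--2=1, -1--1=0, -1-3=-4
a = 3: 3--5=8, 3--2=5, 3--1=4, 3-3=0
Collecting distinct values (and noting 0 appears from a-a):
A - A = {-8, -5, -4, -3, -1, 0, 1, 3, 4, 5, 8}
|A - A| = 11

A - A = {-8, -5, -4, -3, -1, 0, 1, 3, 4, 5, 8}


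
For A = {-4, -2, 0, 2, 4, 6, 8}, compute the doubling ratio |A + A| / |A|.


|A| = 7.
Compute A + A by enumerating all 49 pairs.
A + A = {-8, -6, -4, -2, 0, 2, 4, 6, 8, 10, 12, 14, 16}, so |A + A| = 13.
K = |A + A| / |A| = 13/7 (already in lowest terms) ≈ 1.8571.
Reference: AP of size 7 gives K = 13/7 ≈ 1.8571; a fully generic set of size 7 gives K ≈ 4.0000.

|A| = 7, |A + A| = 13, K = 13/7.


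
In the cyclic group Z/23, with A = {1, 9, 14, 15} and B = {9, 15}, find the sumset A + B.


Work in Z/23Z: reduce every sum a + b modulo 23.
Enumerate all 8 pairs:
a = 1: 1+9=10, 1+15=16
a = 9: 9+9=18, 9+15=1
a = 14: 14+9=0, 14+15=6
a = 15: 15+9=1, 15+15=7
Distinct residues collected: {0, 1, 6, 7, 10, 16, 18}
|A + B| = 7 (out of 23 total residues).

A + B = {0, 1, 6, 7, 10, 16, 18}


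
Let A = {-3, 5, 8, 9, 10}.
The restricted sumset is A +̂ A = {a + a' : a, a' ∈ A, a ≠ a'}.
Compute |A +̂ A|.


Restricted sumset: A +̂ A = {a + a' : a ∈ A, a' ∈ A, a ≠ a'}.
Equivalently, take A + A and drop any sum 2a that is achievable ONLY as a + a for a ∈ A (i.e. sums representable only with equal summands).
Enumerate pairs (a, a') with a < a' (symmetric, so each unordered pair gives one sum; this covers all a ≠ a'):
  -3 + 5 = 2
  -3 + 8 = 5
  -3 + 9 = 6
  -3 + 10 = 7
  5 + 8 = 13
  5 + 9 = 14
  5 + 10 = 15
  8 + 9 = 17
  8 + 10 = 18
  9 + 10 = 19
Collected distinct sums: {2, 5, 6, 7, 13, 14, 15, 17, 18, 19}
|A +̂ A| = 10
(Reference bound: |A +̂ A| ≥ 2|A| - 3 for |A| ≥ 2, with |A| = 5 giving ≥ 7.)

|A +̂ A| = 10


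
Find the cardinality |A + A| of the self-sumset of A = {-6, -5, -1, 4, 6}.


A + A = {a + a' : a, a' ∈ A}; |A| = 5.
General bounds: 2|A| - 1 ≤ |A + A| ≤ |A|(|A|+1)/2, i.e. 9 ≤ |A + A| ≤ 15.
Lower bound 2|A|-1 is attained iff A is an arithmetic progression.
Enumerate sums a + a' for a ≤ a' (symmetric, so this suffices):
a = -6: -6+-6=-12, -6+-5=-11, -6+-1=-7, -6+4=-2, -6+6=0
a = -5: -5+-5=-10, -5+-1=-6, -5+4=-1, -5+6=1
a = -1: -1+-1=-2, -1+4=3, -1+6=5
a = 4: 4+4=8, 4+6=10
a = 6: 6+6=12
Distinct sums: {-12, -11, -10, -7, -6, -2, -1, 0, 1, 3, 5, 8, 10, 12}
|A + A| = 14

|A + A| = 14


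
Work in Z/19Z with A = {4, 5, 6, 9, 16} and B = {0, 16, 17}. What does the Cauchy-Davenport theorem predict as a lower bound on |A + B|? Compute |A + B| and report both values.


Cauchy-Davenport: |A + B| ≥ min(p, |A| + |B| - 1) for A, B nonempty in Z/pZ.
|A| = 5, |B| = 3, p = 19.
CD lower bound = min(19, 5 + 3 - 1) = min(19, 7) = 7.
Compute A + B mod 19 directly:
a = 4: 4+0=4, 4+16=1, 4+17=2
a = 5: 5+0=5, 5+16=2, 5+17=3
a = 6: 6+0=6, 6+16=3, 6+17=4
a = 9: 9+0=9, 9+16=6, 9+17=7
a = 16: 16+0=16, 16+16=13, 16+17=14
A + B = {1, 2, 3, 4, 5, 6, 7, 9, 13, 14, 16}, so |A + B| = 11.
Verify: 11 ≥ 7? Yes ✓.

CD lower bound = 7, actual |A + B| = 11.


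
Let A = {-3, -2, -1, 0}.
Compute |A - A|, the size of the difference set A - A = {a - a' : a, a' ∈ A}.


A - A = {a - a' : a, a' ∈ A}; |A| = 4.
Bounds: 2|A|-1 ≤ |A - A| ≤ |A|² - |A| + 1, i.e. 7 ≤ |A - A| ≤ 13.
Note: 0 ∈ A - A always (from a - a). The set is symmetric: if d ∈ A - A then -d ∈ A - A.
Enumerate nonzero differences d = a - a' with a > a' (then include -d):
Positive differences: {1, 2, 3}
Full difference set: {0} ∪ (positive diffs) ∪ (negative diffs).
|A - A| = 1 + 2·3 = 7 (matches direct enumeration: 7).

|A - A| = 7


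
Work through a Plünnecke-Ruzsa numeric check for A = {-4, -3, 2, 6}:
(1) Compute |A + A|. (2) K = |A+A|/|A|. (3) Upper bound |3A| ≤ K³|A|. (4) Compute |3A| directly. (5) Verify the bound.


|A| = 4.
Step 1: Compute A + A by enumerating all 16 pairs.
A + A = {-8, -7, -6, -2, -1, 2, 3, 4, 8, 12}, so |A + A| = 10.
Step 2: Doubling constant K = |A + A|/|A| = 10/4 = 10/4 ≈ 2.5000.
Step 3: Plünnecke-Ruzsa gives |3A| ≤ K³·|A| = (2.5000)³ · 4 ≈ 62.5000.
Step 4: Compute 3A = A + A + A directly by enumerating all triples (a,b,c) ∈ A³; |3A| = 19.
Step 5: Check 19 ≤ 62.5000? Yes ✓.

K = 10/4, Plünnecke-Ruzsa bound K³|A| ≈ 62.5000, |3A| = 19, inequality holds.


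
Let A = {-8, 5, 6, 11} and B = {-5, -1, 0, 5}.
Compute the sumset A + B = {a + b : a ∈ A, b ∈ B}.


A + B = {a + b : a ∈ A, b ∈ B}.
Enumerate all |A|·|B| = 4·4 = 16 pairs (a, b) and collect distinct sums.
a = -8: -8+-5=-13, -8+-1=-9, -8+0=-8, -8+5=-3
a = 5: 5+-5=0, 5+-1=4, 5+0=5, 5+5=10
a = 6: 6+-5=1, 6+-1=5, 6+0=6, 6+5=11
a = 11: 11+-5=6, 11+-1=10, 11+0=11, 11+5=16
Collecting distinct sums: A + B = {-13, -9, -8, -3, 0, 1, 4, 5, 6, 10, 11, 16}
|A + B| = 12

A + B = {-13, -9, -8, -3, 0, 1, 4, 5, 6, 10, 11, 16}


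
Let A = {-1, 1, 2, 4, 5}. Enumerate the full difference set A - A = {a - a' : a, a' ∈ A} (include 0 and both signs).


A - A = {a - a' : a, a' ∈ A}.
Compute a - a' for each ordered pair (a, a'):
a = -1: -1--1=0, -1-1=-2, -1-2=-3, -1-4=-5, -1-5=-6
a = 1: 1--1=2, 1-1=0, 1-2=-1, 1-4=-3, 1-5=-4
a = 2: 2--1=3, 2-1=1, 2-2=0, 2-4=-2, 2-5=-3
a = 4: 4--1=5, 4-1=3, 4-2=2, 4-4=0, 4-5=-1
a = 5: 5--1=6, 5-1=4, 5-2=3, 5-4=1, 5-5=0
Collecting distinct values (and noting 0 appears from a-a):
A - A = {-6, -5, -4, -3, -2, -1, 0, 1, 2, 3, 4, 5, 6}
|A - A| = 13

A - A = {-6, -5, -4, -3, -2, -1, 0, 1, 2, 3, 4, 5, 6}


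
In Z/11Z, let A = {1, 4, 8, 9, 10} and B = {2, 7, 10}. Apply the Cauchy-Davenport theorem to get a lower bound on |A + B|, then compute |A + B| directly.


Cauchy-Davenport: |A + B| ≥ min(p, |A| + |B| - 1) for A, B nonempty in Z/pZ.
|A| = 5, |B| = 3, p = 11.
CD lower bound = min(11, 5 + 3 - 1) = min(11, 7) = 7.
Compute A + B mod 11 directly:
a = 1: 1+2=3, 1+7=8, 1+10=0
a = 4: 4+2=6, 4+7=0, 4+10=3
a = 8: 8+2=10, 8+7=4, 8+10=7
a = 9: 9+2=0, 9+7=5, 9+10=8
a = 10: 10+2=1, 10+7=6, 10+10=9
A + B = {0, 1, 3, 4, 5, 6, 7, 8, 9, 10}, so |A + B| = 10.
Verify: 10 ≥ 7? Yes ✓.

CD lower bound = 7, actual |A + B| = 10.


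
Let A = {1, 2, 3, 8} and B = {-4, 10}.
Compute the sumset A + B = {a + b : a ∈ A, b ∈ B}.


A + B = {a + b : a ∈ A, b ∈ B}.
Enumerate all |A|·|B| = 4·2 = 8 pairs (a, b) and collect distinct sums.
a = 1: 1+-4=-3, 1+10=11
a = 2: 2+-4=-2, 2+10=12
a = 3: 3+-4=-1, 3+10=13
a = 8: 8+-4=4, 8+10=18
Collecting distinct sums: A + B = {-3, -2, -1, 4, 11, 12, 13, 18}
|A + B| = 8

A + B = {-3, -2, -1, 4, 11, 12, 13, 18}


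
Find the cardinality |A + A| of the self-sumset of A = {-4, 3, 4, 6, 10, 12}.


A + A = {a + a' : a, a' ∈ A}; |A| = 6.
General bounds: 2|A| - 1 ≤ |A + A| ≤ |A|(|A|+1)/2, i.e. 11 ≤ |A + A| ≤ 21.
Lower bound 2|A|-1 is attained iff A is an arithmetic progression.
Enumerate sums a + a' for a ≤ a' (symmetric, so this suffices):
a = -4: -4+-4=-8, -4+3=-1, -4+4=0, -4+6=2, -4+10=6, -4+12=8
a = 3: 3+3=6, 3+4=7, 3+6=9, 3+10=13, 3+12=15
a = 4: 4+4=8, 4+6=10, 4+10=14, 4+12=16
a = 6: 6+6=12, 6+10=16, 6+12=18
a = 10: 10+10=20, 10+12=22
a = 12: 12+12=24
Distinct sums: {-8, -1, 0, 2, 6, 7, 8, 9, 10, 12, 13, 14, 15, 16, 18, 20, 22, 24}
|A + A| = 18

|A + A| = 18


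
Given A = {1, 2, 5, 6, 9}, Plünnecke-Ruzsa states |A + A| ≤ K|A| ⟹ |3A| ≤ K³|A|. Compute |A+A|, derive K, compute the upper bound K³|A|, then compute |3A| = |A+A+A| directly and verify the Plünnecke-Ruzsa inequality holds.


|A| = 5.
Step 1: Compute A + A by enumerating all 25 pairs.
A + A = {2, 3, 4, 6, 7, 8, 10, 11, 12, 14, 15, 18}, so |A + A| = 12.
Step 2: Doubling constant K = |A + A|/|A| = 12/5 = 12/5 ≈ 2.4000.
Step 3: Plünnecke-Ruzsa gives |3A| ≤ K³·|A| = (2.4000)³ · 5 ≈ 69.1200.
Step 4: Compute 3A = A + A + A directly by enumerating all triples (a,b,c) ∈ A³; |3A| = 22.
Step 5: Check 22 ≤ 69.1200? Yes ✓.

K = 12/5, Plünnecke-Ruzsa bound K³|A| ≈ 69.1200, |3A| = 22, inequality holds.


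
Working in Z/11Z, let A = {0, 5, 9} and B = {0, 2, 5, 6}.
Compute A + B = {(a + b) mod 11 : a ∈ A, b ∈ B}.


Work in Z/11Z: reduce every sum a + b modulo 11.
Enumerate all 12 pairs:
a = 0: 0+0=0, 0+2=2, 0+5=5, 0+6=6
a = 5: 5+0=5, 5+2=7, 5+5=10, 5+6=0
a = 9: 9+0=9, 9+2=0, 9+5=3, 9+6=4
Distinct residues collected: {0, 2, 3, 4, 5, 6, 7, 9, 10}
|A + B| = 9 (out of 11 total residues).

A + B = {0, 2, 3, 4, 5, 6, 7, 9, 10}


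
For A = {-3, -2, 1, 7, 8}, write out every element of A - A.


A - A = {a - a' : a, a' ∈ A}.
Compute a - a' for each ordered pair (a, a'):
a = -3: -3--3=0, -3--2=-1, -3-1=-4, -3-7=-10, -3-8=-11
a = -2: -2--3=1, -2--2=0, -2-1=-3, -2-7=-9, -2-8=-10
a = 1: 1--3=4, 1--2=3, 1-1=0, 1-7=-6, 1-8=-7
a = 7: 7--3=10, 7--2=9, 7-1=6, 7-7=0, 7-8=-1
a = 8: 8--3=11, 8--2=10, 8-1=7, 8-7=1, 8-8=0
Collecting distinct values (and noting 0 appears from a-a):
A - A = {-11, -10, -9, -7, -6, -4, -3, -1, 0, 1, 3, 4, 6, 7, 9, 10, 11}
|A - A| = 17

A - A = {-11, -10, -9, -7, -6, -4, -3, -1, 0, 1, 3, 4, 6, 7, 9, 10, 11}


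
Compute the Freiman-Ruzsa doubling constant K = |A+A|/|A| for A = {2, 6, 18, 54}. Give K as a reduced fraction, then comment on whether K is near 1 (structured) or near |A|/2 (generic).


|A| = 4.
Compute A + A by enumerating all 16 pairs.
A + A = {4, 8, 12, 20, 24, 36, 56, 60, 72, 108}, so |A + A| = 10.
K = |A + A| / |A| = 10/4 = 5/2 ≈ 2.5000.
Reference: AP of size 4 gives K = 7/4 ≈ 1.7500; a fully generic set of size 4 gives K ≈ 2.5000.

|A| = 4, |A + A| = 10, K = 10/4 = 5/2.


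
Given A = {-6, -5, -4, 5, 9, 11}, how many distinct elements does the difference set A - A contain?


A - A = {a - a' : a, a' ∈ A}; |A| = 6.
Bounds: 2|A|-1 ≤ |A - A| ≤ |A|² - |A| + 1, i.e. 11 ≤ |A - A| ≤ 31.
Note: 0 ∈ A - A always (from a - a). The set is symmetric: if d ∈ A - A then -d ∈ A - A.
Enumerate nonzero differences d = a - a' with a > a' (then include -d):
Positive differences: {1, 2, 4, 6, 9, 10, 11, 13, 14, 15, 16, 17}
Full difference set: {0} ∪ (positive diffs) ∪ (negative diffs).
|A - A| = 1 + 2·12 = 25 (matches direct enumeration: 25).

|A - A| = 25


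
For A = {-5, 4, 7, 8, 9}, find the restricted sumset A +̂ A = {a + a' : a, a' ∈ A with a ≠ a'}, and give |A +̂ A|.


Restricted sumset: A +̂ A = {a + a' : a ∈ A, a' ∈ A, a ≠ a'}.
Equivalently, take A + A and drop any sum 2a that is achievable ONLY as a + a for a ∈ A (i.e. sums representable only with equal summands).
Enumerate pairs (a, a') with a < a' (symmetric, so each unordered pair gives one sum; this covers all a ≠ a'):
  -5 + 4 = -1
  -5 + 7 = 2
  -5 + 8 = 3
  -5 + 9 = 4
  4 + 7 = 11
  4 + 8 = 12
  4 + 9 = 13
  7 + 8 = 15
  7 + 9 = 16
  8 + 9 = 17
Collected distinct sums: {-1, 2, 3, 4, 11, 12, 13, 15, 16, 17}
|A +̂ A| = 10
(Reference bound: |A +̂ A| ≥ 2|A| - 3 for |A| ≥ 2, with |A| = 5 giving ≥ 7.)

|A +̂ A| = 10


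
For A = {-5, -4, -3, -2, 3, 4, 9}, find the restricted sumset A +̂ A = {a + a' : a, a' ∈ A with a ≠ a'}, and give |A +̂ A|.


Restricted sumset: A +̂ A = {a + a' : a ∈ A, a' ∈ A, a ≠ a'}.
Equivalently, take A + A and drop any sum 2a that is achievable ONLY as a + a for a ∈ A (i.e. sums representable only with equal summands).
Enumerate pairs (a, a') with a < a' (symmetric, so each unordered pair gives one sum; this covers all a ≠ a'):
  -5 + -4 = -9
  -5 + -3 = -8
  -5 + -2 = -7
  -5 + 3 = -2
  -5 + 4 = -1
  -5 + 9 = 4
  -4 + -3 = -7
  -4 + -2 = -6
  -4 + 3 = -1
  -4 + 4 = 0
  -4 + 9 = 5
  -3 + -2 = -5
  -3 + 3 = 0
  -3 + 4 = 1
  -3 + 9 = 6
  -2 + 3 = 1
  -2 + 4 = 2
  -2 + 9 = 7
  3 + 4 = 7
  3 + 9 = 12
  4 + 9 = 13
Collected distinct sums: {-9, -8, -7, -6, -5, -2, -1, 0, 1, 2, 4, 5, 6, 7, 12, 13}
|A +̂ A| = 16
(Reference bound: |A +̂ A| ≥ 2|A| - 3 for |A| ≥ 2, with |A| = 7 giving ≥ 11.)

|A +̂ A| = 16


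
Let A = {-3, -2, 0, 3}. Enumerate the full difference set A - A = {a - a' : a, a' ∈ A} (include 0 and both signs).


A - A = {a - a' : a, a' ∈ A}.
Compute a - a' for each ordered pair (a, a'):
a = -3: -3--3=0, -3--2=-1, -3-0=-3, -3-3=-6
a = -2: -2--3=1, -2--2=0, -2-0=-2, -2-3=-5
a = 0: 0--3=3, 0--2=2, 0-0=0, 0-3=-3
a = 3: 3--3=6, 3--2=5, 3-0=3, 3-3=0
Collecting distinct values (and noting 0 appears from a-a):
A - A = {-6, -5, -3, -2, -1, 0, 1, 2, 3, 5, 6}
|A - A| = 11

A - A = {-6, -5, -3, -2, -1, 0, 1, 2, 3, 5, 6}


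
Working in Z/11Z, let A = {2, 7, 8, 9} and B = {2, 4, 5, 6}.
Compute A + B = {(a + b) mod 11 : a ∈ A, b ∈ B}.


Work in Z/11Z: reduce every sum a + b modulo 11.
Enumerate all 16 pairs:
a = 2: 2+2=4, 2+4=6, 2+5=7, 2+6=8
a = 7: 7+2=9, 7+4=0, 7+5=1, 7+6=2
a = 8: 8+2=10, 8+4=1, 8+5=2, 8+6=3
a = 9: 9+2=0, 9+4=2, 9+5=3, 9+6=4
Distinct residues collected: {0, 1, 2, 3, 4, 6, 7, 8, 9, 10}
|A + B| = 10 (out of 11 total residues).

A + B = {0, 1, 2, 3, 4, 6, 7, 8, 9, 10}


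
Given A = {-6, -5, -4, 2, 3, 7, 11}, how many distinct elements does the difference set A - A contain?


A - A = {a - a' : a, a' ∈ A}; |A| = 7.
Bounds: 2|A|-1 ≤ |A - A| ≤ |A|² - |A| + 1, i.e. 13 ≤ |A - A| ≤ 43.
Note: 0 ∈ A - A always (from a - a). The set is symmetric: if d ∈ A - A then -d ∈ A - A.
Enumerate nonzero differences d = a - a' with a > a' (then include -d):
Positive differences: {1, 2, 4, 5, 6, 7, 8, 9, 11, 12, 13, 15, 16, 17}
Full difference set: {0} ∪ (positive diffs) ∪ (negative diffs).
|A - A| = 1 + 2·14 = 29 (matches direct enumeration: 29).

|A - A| = 29


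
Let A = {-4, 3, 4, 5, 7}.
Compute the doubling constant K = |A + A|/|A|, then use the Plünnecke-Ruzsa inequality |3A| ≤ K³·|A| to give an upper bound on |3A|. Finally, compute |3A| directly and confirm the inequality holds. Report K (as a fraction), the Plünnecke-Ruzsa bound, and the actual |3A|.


|A| = 5.
Step 1: Compute A + A by enumerating all 25 pairs.
A + A = {-8, -1, 0, 1, 3, 6, 7, 8, 9, 10, 11, 12, 14}, so |A + A| = 13.
Step 2: Doubling constant K = |A + A|/|A| = 13/5 = 13/5 ≈ 2.6000.
Step 3: Plünnecke-Ruzsa gives |3A| ≤ K³·|A| = (2.6000)³ · 5 ≈ 87.8800.
Step 4: Compute 3A = A + A + A directly by enumerating all triples (a,b,c) ∈ A³; |3A| = 24.
Step 5: Check 24 ≤ 87.8800? Yes ✓.

K = 13/5, Plünnecke-Ruzsa bound K³|A| ≈ 87.8800, |3A| = 24, inequality holds.


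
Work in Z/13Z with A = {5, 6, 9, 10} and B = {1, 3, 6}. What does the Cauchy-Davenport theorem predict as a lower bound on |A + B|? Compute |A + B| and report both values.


Cauchy-Davenport: |A + B| ≥ min(p, |A| + |B| - 1) for A, B nonempty in Z/pZ.
|A| = 4, |B| = 3, p = 13.
CD lower bound = min(13, 4 + 3 - 1) = min(13, 6) = 6.
Compute A + B mod 13 directly:
a = 5: 5+1=6, 5+3=8, 5+6=11
a = 6: 6+1=7, 6+3=9, 6+6=12
a = 9: 9+1=10, 9+3=12, 9+6=2
a = 10: 10+1=11, 10+3=0, 10+6=3
A + B = {0, 2, 3, 6, 7, 8, 9, 10, 11, 12}, so |A + B| = 10.
Verify: 10 ≥ 6? Yes ✓.

CD lower bound = 6, actual |A + B| = 10.


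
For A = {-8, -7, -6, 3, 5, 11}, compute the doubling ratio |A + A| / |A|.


|A| = 6.
Compute A + A by enumerating all 36 pairs.
A + A = {-16, -15, -14, -13, -12, -5, -4, -3, -2, -1, 3, 4, 5, 6, 8, 10, 14, 16, 22}, so |A + A| = 19.
K = |A + A| / |A| = 19/6 (already in lowest terms) ≈ 3.1667.
Reference: AP of size 6 gives K = 11/6 ≈ 1.8333; a fully generic set of size 6 gives K ≈ 3.5000.

|A| = 6, |A + A| = 19, K = 19/6.


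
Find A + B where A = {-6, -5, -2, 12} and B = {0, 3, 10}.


A + B = {a + b : a ∈ A, b ∈ B}.
Enumerate all |A|·|B| = 4·3 = 12 pairs (a, b) and collect distinct sums.
a = -6: -6+0=-6, -6+3=-3, -6+10=4
a = -5: -5+0=-5, -5+3=-2, -5+10=5
a = -2: -2+0=-2, -2+3=1, -2+10=8
a = 12: 12+0=12, 12+3=15, 12+10=22
Collecting distinct sums: A + B = {-6, -5, -3, -2, 1, 4, 5, 8, 12, 15, 22}
|A + B| = 11

A + B = {-6, -5, -3, -2, 1, 4, 5, 8, 12, 15, 22}


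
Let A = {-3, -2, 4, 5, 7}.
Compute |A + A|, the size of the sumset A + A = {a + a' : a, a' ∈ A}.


A + A = {a + a' : a, a' ∈ A}; |A| = 5.
General bounds: 2|A| - 1 ≤ |A + A| ≤ |A|(|A|+1)/2, i.e. 9 ≤ |A + A| ≤ 15.
Lower bound 2|A|-1 is attained iff A is an arithmetic progression.
Enumerate sums a + a' for a ≤ a' (symmetric, so this suffices):
a = -3: -3+-3=-6, -3+-2=-5, -3+4=1, -3+5=2, -3+7=4
a = -2: -2+-2=-4, -2+4=2, -2+5=3, -2+7=5
a = 4: 4+4=8, 4+5=9, 4+7=11
a = 5: 5+5=10, 5+7=12
a = 7: 7+7=14
Distinct sums: {-6, -5, -4, 1, 2, 3, 4, 5, 8, 9, 10, 11, 12, 14}
|A + A| = 14

|A + A| = 14


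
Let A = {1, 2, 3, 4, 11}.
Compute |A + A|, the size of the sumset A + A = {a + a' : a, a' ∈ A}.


A + A = {a + a' : a, a' ∈ A}; |A| = 5.
General bounds: 2|A| - 1 ≤ |A + A| ≤ |A|(|A|+1)/2, i.e. 9 ≤ |A + A| ≤ 15.
Lower bound 2|A|-1 is attained iff A is an arithmetic progression.
Enumerate sums a + a' for a ≤ a' (symmetric, so this suffices):
a = 1: 1+1=2, 1+2=3, 1+3=4, 1+4=5, 1+11=12
a = 2: 2+2=4, 2+3=5, 2+4=6, 2+11=13
a = 3: 3+3=6, 3+4=7, 3+11=14
a = 4: 4+4=8, 4+11=15
a = 11: 11+11=22
Distinct sums: {2, 3, 4, 5, 6, 7, 8, 12, 13, 14, 15, 22}
|A + A| = 12

|A + A| = 12


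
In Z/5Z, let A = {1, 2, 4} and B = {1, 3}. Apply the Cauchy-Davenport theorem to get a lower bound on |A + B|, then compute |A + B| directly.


Cauchy-Davenport: |A + B| ≥ min(p, |A| + |B| - 1) for A, B nonempty in Z/pZ.
|A| = 3, |B| = 2, p = 5.
CD lower bound = min(5, 3 + 2 - 1) = min(5, 4) = 4.
Compute A + B mod 5 directly:
a = 1: 1+1=2, 1+3=4
a = 2: 2+1=3, 2+3=0
a = 4: 4+1=0, 4+3=2
A + B = {0, 2, 3, 4}, so |A + B| = 4.
Verify: 4 ≥ 4? Yes ✓.

CD lower bound = 4, actual |A + B| = 4.


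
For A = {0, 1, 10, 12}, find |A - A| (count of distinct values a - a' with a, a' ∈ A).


A - A = {a - a' : a, a' ∈ A}; |A| = 4.
Bounds: 2|A|-1 ≤ |A - A| ≤ |A|² - |A| + 1, i.e. 7 ≤ |A - A| ≤ 13.
Note: 0 ∈ A - A always (from a - a). The set is symmetric: if d ∈ A - A then -d ∈ A - A.
Enumerate nonzero differences d = a - a' with a > a' (then include -d):
Positive differences: {1, 2, 9, 10, 11, 12}
Full difference set: {0} ∪ (positive diffs) ∪ (negative diffs).
|A - A| = 1 + 2·6 = 13 (matches direct enumeration: 13).

|A - A| = 13


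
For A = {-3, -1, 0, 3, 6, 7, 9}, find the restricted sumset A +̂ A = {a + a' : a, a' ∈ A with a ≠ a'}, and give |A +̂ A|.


Restricted sumset: A +̂ A = {a + a' : a ∈ A, a' ∈ A, a ≠ a'}.
Equivalently, take A + A and drop any sum 2a that is achievable ONLY as a + a for a ∈ A (i.e. sums representable only with equal summands).
Enumerate pairs (a, a') with a < a' (symmetric, so each unordered pair gives one sum; this covers all a ≠ a'):
  -3 + -1 = -4
  -3 + 0 = -3
  -3 + 3 = 0
  -3 + 6 = 3
  -3 + 7 = 4
  -3 + 9 = 6
  -1 + 0 = -1
  -1 + 3 = 2
  -1 + 6 = 5
  -1 + 7 = 6
  -1 + 9 = 8
  0 + 3 = 3
  0 + 6 = 6
  0 + 7 = 7
  0 + 9 = 9
  3 + 6 = 9
  3 + 7 = 10
  3 + 9 = 12
  6 + 7 = 13
  6 + 9 = 15
  7 + 9 = 16
Collected distinct sums: {-4, -3, -1, 0, 2, 3, 4, 5, 6, 7, 8, 9, 10, 12, 13, 15, 16}
|A +̂ A| = 17
(Reference bound: |A +̂ A| ≥ 2|A| - 3 for |A| ≥ 2, with |A| = 7 giving ≥ 11.)

|A +̂ A| = 17


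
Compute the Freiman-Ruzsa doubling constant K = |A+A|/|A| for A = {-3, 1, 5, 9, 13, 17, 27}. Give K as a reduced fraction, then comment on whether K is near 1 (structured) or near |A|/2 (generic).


|A| = 7.
Compute A + A by enumerating all 49 pairs.
A + A = {-6, -2, 2, 6, 10, 14, 18, 22, 24, 26, 28, 30, 32, 34, 36, 40, 44, 54}, so |A + A| = 18.
K = |A + A| / |A| = 18/7 (already in lowest terms) ≈ 2.5714.
Reference: AP of size 7 gives K = 13/7 ≈ 1.8571; a fully generic set of size 7 gives K ≈ 4.0000.

|A| = 7, |A + A| = 18, K = 18/7.


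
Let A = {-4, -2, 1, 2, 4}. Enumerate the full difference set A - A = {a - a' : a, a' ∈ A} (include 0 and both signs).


A - A = {a - a' : a, a' ∈ A}.
Compute a - a' for each ordered pair (a, a'):
a = -4: -4--4=0, -4--2=-2, -4-1=-5, -4-2=-6, -4-4=-8
a = -2: -2--4=2, -2--2=0, -2-1=-3, -2-2=-4, -2-4=-6
a = 1: 1--4=5, 1--2=3, 1-1=0, 1-2=-1, 1-4=-3
a = 2: 2--4=6, 2--2=4, 2-1=1, 2-2=0, 2-4=-2
a = 4: 4--4=8, 4--2=6, 4-1=3, 4-2=2, 4-4=0
Collecting distinct values (and noting 0 appears from a-a):
A - A = {-8, -6, -5, -4, -3, -2, -1, 0, 1, 2, 3, 4, 5, 6, 8}
|A - A| = 15

A - A = {-8, -6, -5, -4, -3, -2, -1, 0, 1, 2, 3, 4, 5, 6, 8}


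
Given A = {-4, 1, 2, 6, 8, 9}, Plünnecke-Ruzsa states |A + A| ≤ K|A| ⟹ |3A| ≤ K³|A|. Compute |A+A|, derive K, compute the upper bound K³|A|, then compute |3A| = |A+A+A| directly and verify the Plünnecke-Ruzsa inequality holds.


|A| = 6.
Step 1: Compute A + A by enumerating all 36 pairs.
A + A = {-8, -3, -2, 2, 3, 4, 5, 7, 8, 9, 10, 11, 12, 14, 15, 16, 17, 18}, so |A + A| = 18.
Step 2: Doubling constant K = |A + A|/|A| = 18/6 = 18/6 ≈ 3.0000.
Step 3: Plünnecke-Ruzsa gives |3A| ≤ K³·|A| = (3.0000)³ · 6 ≈ 162.0000.
Step 4: Compute 3A = A + A + A directly by enumerating all triples (a,b,c) ∈ A³; |3A| = 32.
Step 5: Check 32 ≤ 162.0000? Yes ✓.

K = 18/6, Plünnecke-Ruzsa bound K³|A| ≈ 162.0000, |3A| = 32, inequality holds.


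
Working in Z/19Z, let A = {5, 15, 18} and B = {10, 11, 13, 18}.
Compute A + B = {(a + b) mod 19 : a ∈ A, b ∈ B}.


Work in Z/19Z: reduce every sum a + b modulo 19.
Enumerate all 12 pairs:
a = 5: 5+10=15, 5+11=16, 5+13=18, 5+18=4
a = 15: 15+10=6, 15+11=7, 15+13=9, 15+18=14
a = 18: 18+10=9, 18+11=10, 18+13=12, 18+18=17
Distinct residues collected: {4, 6, 7, 9, 10, 12, 14, 15, 16, 17, 18}
|A + B| = 11 (out of 19 total residues).

A + B = {4, 6, 7, 9, 10, 12, 14, 15, 16, 17, 18}


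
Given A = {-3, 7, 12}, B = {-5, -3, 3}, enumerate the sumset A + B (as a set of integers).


A + B = {a + b : a ∈ A, b ∈ B}.
Enumerate all |A|·|B| = 3·3 = 9 pairs (a, b) and collect distinct sums.
a = -3: -3+-5=-8, -3+-3=-6, -3+3=0
a = 7: 7+-5=2, 7+-3=4, 7+3=10
a = 12: 12+-5=7, 12+-3=9, 12+3=15
Collecting distinct sums: A + B = {-8, -6, 0, 2, 4, 7, 9, 10, 15}
|A + B| = 9

A + B = {-8, -6, 0, 2, 4, 7, 9, 10, 15}


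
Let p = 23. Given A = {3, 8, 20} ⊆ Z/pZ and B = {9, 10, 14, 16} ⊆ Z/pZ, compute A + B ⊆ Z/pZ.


Work in Z/23Z: reduce every sum a + b modulo 23.
Enumerate all 12 pairs:
a = 3: 3+9=12, 3+10=13, 3+14=17, 3+16=19
a = 8: 8+9=17, 8+10=18, 8+14=22, 8+16=1
a = 20: 20+9=6, 20+10=7, 20+14=11, 20+16=13
Distinct residues collected: {1, 6, 7, 11, 12, 13, 17, 18, 19, 22}
|A + B| = 10 (out of 23 total residues).

A + B = {1, 6, 7, 11, 12, 13, 17, 18, 19, 22}


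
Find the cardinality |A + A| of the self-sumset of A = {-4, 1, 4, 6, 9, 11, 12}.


A + A = {a + a' : a, a' ∈ A}; |A| = 7.
General bounds: 2|A| - 1 ≤ |A + A| ≤ |A|(|A|+1)/2, i.e. 13 ≤ |A + A| ≤ 28.
Lower bound 2|A|-1 is attained iff A is an arithmetic progression.
Enumerate sums a + a' for a ≤ a' (symmetric, so this suffices):
a = -4: -4+-4=-8, -4+1=-3, -4+4=0, -4+6=2, -4+9=5, -4+11=7, -4+12=8
a = 1: 1+1=2, 1+4=5, 1+6=7, 1+9=10, 1+11=12, 1+12=13
a = 4: 4+4=8, 4+6=10, 4+9=13, 4+11=15, 4+12=16
a = 6: 6+6=12, 6+9=15, 6+11=17, 6+12=18
a = 9: 9+9=18, 9+11=20, 9+12=21
a = 11: 11+11=22, 11+12=23
a = 12: 12+12=24
Distinct sums: {-8, -3, 0, 2, 5, 7, 8, 10, 12, 13, 15, 16, 17, 18, 20, 21, 22, 23, 24}
|A + A| = 19

|A + A| = 19


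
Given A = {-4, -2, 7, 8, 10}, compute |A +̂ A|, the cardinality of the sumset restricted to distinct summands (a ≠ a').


Restricted sumset: A +̂ A = {a + a' : a ∈ A, a' ∈ A, a ≠ a'}.
Equivalently, take A + A and drop any sum 2a that is achievable ONLY as a + a for a ∈ A (i.e. sums representable only with equal summands).
Enumerate pairs (a, a') with a < a' (symmetric, so each unordered pair gives one sum; this covers all a ≠ a'):
  -4 + -2 = -6
  -4 + 7 = 3
  -4 + 8 = 4
  -4 + 10 = 6
  -2 + 7 = 5
  -2 + 8 = 6
  -2 + 10 = 8
  7 + 8 = 15
  7 + 10 = 17
  8 + 10 = 18
Collected distinct sums: {-6, 3, 4, 5, 6, 8, 15, 17, 18}
|A +̂ A| = 9
(Reference bound: |A +̂ A| ≥ 2|A| - 3 for |A| ≥ 2, with |A| = 5 giving ≥ 7.)

|A +̂ A| = 9


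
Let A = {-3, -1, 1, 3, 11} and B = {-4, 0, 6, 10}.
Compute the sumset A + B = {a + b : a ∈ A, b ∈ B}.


A + B = {a + b : a ∈ A, b ∈ B}.
Enumerate all |A|·|B| = 5·4 = 20 pairs (a, b) and collect distinct sums.
a = -3: -3+-4=-7, -3+0=-3, -3+6=3, -3+10=7
a = -1: -1+-4=-5, -1+0=-1, -1+6=5, -1+10=9
a = 1: 1+-4=-3, 1+0=1, 1+6=7, 1+10=11
a = 3: 3+-4=-1, 3+0=3, 3+6=9, 3+10=13
a = 11: 11+-4=7, 11+0=11, 11+6=17, 11+10=21
Collecting distinct sums: A + B = {-7, -5, -3, -1, 1, 3, 5, 7, 9, 11, 13, 17, 21}
|A + B| = 13

A + B = {-7, -5, -3, -1, 1, 3, 5, 7, 9, 11, 13, 17, 21}


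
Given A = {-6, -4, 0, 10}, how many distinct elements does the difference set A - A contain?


A - A = {a - a' : a, a' ∈ A}; |A| = 4.
Bounds: 2|A|-1 ≤ |A - A| ≤ |A|² - |A| + 1, i.e. 7 ≤ |A - A| ≤ 13.
Note: 0 ∈ A - A always (from a - a). The set is symmetric: if d ∈ A - A then -d ∈ A - A.
Enumerate nonzero differences d = a - a' with a > a' (then include -d):
Positive differences: {2, 4, 6, 10, 14, 16}
Full difference set: {0} ∪ (positive diffs) ∪ (negative diffs).
|A - A| = 1 + 2·6 = 13 (matches direct enumeration: 13).

|A - A| = 13


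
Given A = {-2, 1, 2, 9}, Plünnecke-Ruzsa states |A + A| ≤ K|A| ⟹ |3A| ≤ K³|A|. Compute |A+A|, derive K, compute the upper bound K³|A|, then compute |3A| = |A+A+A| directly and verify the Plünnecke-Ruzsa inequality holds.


|A| = 4.
Step 1: Compute A + A by enumerating all 16 pairs.
A + A = {-4, -1, 0, 2, 3, 4, 7, 10, 11, 18}, so |A + A| = 10.
Step 2: Doubling constant K = |A + A|/|A| = 10/4 = 10/4 ≈ 2.5000.
Step 3: Plünnecke-Ruzsa gives |3A| ≤ K³·|A| = (2.5000)³ · 4 ≈ 62.5000.
Step 4: Compute 3A = A + A + A directly by enumerating all triples (a,b,c) ∈ A³; |3A| = 19.
Step 5: Check 19 ≤ 62.5000? Yes ✓.

K = 10/4, Plünnecke-Ruzsa bound K³|A| ≈ 62.5000, |3A| = 19, inequality holds.


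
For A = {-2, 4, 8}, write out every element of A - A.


A - A = {a - a' : a, a' ∈ A}.
Compute a - a' for each ordered pair (a, a'):
a = -2: -2--2=0, -2-4=-6, -2-8=-10
a = 4: 4--2=6, 4-4=0, 4-8=-4
a = 8: 8--2=10, 8-4=4, 8-8=0
Collecting distinct values (and noting 0 appears from a-a):
A - A = {-10, -6, -4, 0, 4, 6, 10}
|A - A| = 7

A - A = {-10, -6, -4, 0, 4, 6, 10}


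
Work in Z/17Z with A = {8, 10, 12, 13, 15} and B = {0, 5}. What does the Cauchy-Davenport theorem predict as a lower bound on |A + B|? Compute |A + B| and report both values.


Cauchy-Davenport: |A + B| ≥ min(p, |A| + |B| - 1) for A, B nonempty in Z/pZ.
|A| = 5, |B| = 2, p = 17.
CD lower bound = min(17, 5 + 2 - 1) = min(17, 6) = 6.
Compute A + B mod 17 directly:
a = 8: 8+0=8, 8+5=13
a = 10: 10+0=10, 10+5=15
a = 12: 12+0=12, 12+5=0
a = 13: 13+0=13, 13+5=1
a = 15: 15+0=15, 15+5=3
A + B = {0, 1, 3, 8, 10, 12, 13, 15}, so |A + B| = 8.
Verify: 8 ≥ 6? Yes ✓.

CD lower bound = 6, actual |A + B| = 8.


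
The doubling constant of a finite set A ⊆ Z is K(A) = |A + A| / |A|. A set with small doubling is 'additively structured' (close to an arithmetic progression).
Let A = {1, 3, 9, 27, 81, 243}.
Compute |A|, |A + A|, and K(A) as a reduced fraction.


|A| = 6.
Compute A + A by enumerating all 36 pairs.
A + A = {2, 4, 6, 10, 12, 18, 28, 30, 36, 54, 82, 84, 90, 108, 162, 244, 246, 252, 270, 324, 486}, so |A + A| = 21.
K = |A + A| / |A| = 21/6 = 7/2 ≈ 3.5000.
Reference: AP of size 6 gives K = 11/6 ≈ 1.8333; a fully generic set of size 6 gives K ≈ 3.5000.

|A| = 6, |A + A| = 21, K = 21/6 = 7/2.


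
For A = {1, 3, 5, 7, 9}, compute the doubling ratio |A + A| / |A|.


|A| = 5.
Compute A + A by enumerating all 25 pairs.
A + A = {2, 4, 6, 8, 10, 12, 14, 16, 18}, so |A + A| = 9.
K = |A + A| / |A| = 9/5 (already in lowest terms) ≈ 1.8000.
Reference: AP of size 5 gives K = 9/5 ≈ 1.8000; a fully generic set of size 5 gives K ≈ 3.0000.

|A| = 5, |A + A| = 9, K = 9/5.
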